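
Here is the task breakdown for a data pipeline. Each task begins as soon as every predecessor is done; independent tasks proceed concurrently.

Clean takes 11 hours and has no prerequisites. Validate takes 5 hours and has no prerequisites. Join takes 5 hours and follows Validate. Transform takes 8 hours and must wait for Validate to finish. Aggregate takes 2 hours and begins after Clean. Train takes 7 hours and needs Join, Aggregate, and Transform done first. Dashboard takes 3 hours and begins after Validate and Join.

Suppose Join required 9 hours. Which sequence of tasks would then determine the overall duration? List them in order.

As given, the longest chain is Clean→Aggregate→Train = 11+2+7 = 20, so the finish is 20 hours.
Join is off the critical path — its longest chain is 17 hours, giving 3 of slack.
New critical path: Validate→Join→Train = 5+9+7 = 21 ⇒ 21 hours.

Validate, Join, Train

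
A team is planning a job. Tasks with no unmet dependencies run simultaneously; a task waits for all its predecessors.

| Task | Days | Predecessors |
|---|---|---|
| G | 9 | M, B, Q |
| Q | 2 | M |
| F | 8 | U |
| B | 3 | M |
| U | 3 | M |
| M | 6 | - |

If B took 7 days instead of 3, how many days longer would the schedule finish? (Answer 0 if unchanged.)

4

Critical path before the change: M→B→G = 6+3+9 = 18 giving 18 days.
B is on the critical path; changing it to 7 makes that path 22 days.
The critical path is still M→B→G; finish is now 22 days.
Change in finish: 22 − 18 = +4 days.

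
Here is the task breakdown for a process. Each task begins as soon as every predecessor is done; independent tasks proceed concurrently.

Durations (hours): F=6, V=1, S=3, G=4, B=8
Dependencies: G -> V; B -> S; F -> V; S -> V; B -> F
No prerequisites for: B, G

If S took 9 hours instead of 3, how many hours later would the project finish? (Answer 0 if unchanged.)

3

Baseline: B→F→V = 8+6+1 = 15 → 15 hours.
S is off the critical path — its longest chain is 12 hours, giving 3 of slack.
The binding chain switches to B→S→V = 8+9+1 = 18; finish 18 hours.
Change in finish: 18 − 15 = +3 hours.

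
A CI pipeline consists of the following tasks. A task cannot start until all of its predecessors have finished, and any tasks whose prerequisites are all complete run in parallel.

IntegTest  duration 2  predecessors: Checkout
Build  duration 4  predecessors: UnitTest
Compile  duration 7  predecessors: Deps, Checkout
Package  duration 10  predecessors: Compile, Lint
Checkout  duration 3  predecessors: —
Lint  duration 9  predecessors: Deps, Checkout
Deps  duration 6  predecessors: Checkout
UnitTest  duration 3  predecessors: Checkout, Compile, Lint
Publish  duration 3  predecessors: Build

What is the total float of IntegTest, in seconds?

23

Critical path: Checkout→Deps→Lint→UnitTest→Build→Publish = 3+6+9+3+4+3 = 28, so the finish is 28 seconds.
IntegTest finishes as early as 5 and must finish by 28.
So IntegTest can slip 28 − 5 = 23 seconds.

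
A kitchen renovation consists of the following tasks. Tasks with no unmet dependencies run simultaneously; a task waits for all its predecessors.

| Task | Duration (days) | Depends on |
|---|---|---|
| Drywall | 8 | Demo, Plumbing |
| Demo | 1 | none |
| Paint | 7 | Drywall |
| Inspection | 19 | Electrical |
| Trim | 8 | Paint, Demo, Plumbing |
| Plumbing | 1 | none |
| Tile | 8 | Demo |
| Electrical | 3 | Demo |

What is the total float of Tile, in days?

15

The longest chain is Demo→Drywall→Paint→Trim = 1+8+7+8 = 24; overall finish 24 days.
The longest chain containing Tile totals 9 days.
Float = 24 − 9 = 15.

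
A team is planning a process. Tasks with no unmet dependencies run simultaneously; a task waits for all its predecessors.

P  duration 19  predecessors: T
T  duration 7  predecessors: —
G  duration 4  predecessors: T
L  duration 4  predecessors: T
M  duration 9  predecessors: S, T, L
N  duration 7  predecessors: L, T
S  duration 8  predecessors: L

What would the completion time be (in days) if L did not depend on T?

With the dependency in place, T→L→S→M = 7+4+8+9 = 28 sets the finish at 28 days.
Without T→L, L's earliest start moves from 7 to 0.
After: T→P = 7+19 = 26 → 26 days.

26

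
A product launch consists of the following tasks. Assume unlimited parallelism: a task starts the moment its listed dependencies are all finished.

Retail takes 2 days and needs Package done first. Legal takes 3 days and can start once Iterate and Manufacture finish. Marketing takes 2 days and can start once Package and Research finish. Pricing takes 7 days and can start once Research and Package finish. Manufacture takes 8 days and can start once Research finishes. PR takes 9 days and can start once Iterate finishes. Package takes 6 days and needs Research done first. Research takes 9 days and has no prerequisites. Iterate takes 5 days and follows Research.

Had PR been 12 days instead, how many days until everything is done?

26

Actual critical path: Research→Iterate→PR = 9+5+9 = 23 ⇒ 23 days.
PR is on the critical path; changing it to 12 makes that path 26 days.
The critical path is still Research→Iterate→PR; finish is now 26 days.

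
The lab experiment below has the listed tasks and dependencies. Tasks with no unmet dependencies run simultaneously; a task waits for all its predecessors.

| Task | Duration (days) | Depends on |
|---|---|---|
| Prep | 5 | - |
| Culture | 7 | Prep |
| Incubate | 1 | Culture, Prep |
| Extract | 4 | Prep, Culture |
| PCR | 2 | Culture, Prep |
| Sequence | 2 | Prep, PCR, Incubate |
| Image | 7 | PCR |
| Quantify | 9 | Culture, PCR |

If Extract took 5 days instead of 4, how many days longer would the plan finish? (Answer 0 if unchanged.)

0

The binding path is Prep→Culture→PCR→Quantify = 5+7+2+9 = 23; finish at 23 days.
Extract is off the critical path — its longest chain is 16 days, giving 7 of slack.
No other chain overtakes it, so the finish is 23 days.
Change in finish: 23 − 23 = +0 days.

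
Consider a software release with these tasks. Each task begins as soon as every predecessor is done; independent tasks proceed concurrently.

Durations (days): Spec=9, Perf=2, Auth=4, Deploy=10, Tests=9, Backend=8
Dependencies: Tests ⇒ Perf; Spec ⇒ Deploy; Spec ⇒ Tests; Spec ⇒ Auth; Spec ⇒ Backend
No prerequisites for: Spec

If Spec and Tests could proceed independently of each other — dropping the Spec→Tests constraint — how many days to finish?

Original critical path: Spec→Tests→Perf = 9+9+2 = 20 ⇒ 20 days.
Without Spec→Tests, Tests's earliest start moves from 9 to 0.
New critical path: Spec→Deploy = 9+10 = 19 ⇒ 19 days.

19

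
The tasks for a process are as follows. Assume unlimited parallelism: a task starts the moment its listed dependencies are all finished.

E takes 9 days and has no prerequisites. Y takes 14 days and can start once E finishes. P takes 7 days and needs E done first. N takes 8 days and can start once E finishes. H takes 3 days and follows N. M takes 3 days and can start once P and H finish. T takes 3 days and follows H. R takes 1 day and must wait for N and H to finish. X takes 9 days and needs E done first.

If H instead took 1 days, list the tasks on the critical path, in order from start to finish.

As given, the longest chain is E→N→H→M = 9+8+3+3 = 23, so the finish is 23 days.
H lies on that path, so at 1 day the path becomes 21 days.
New critical path: E→Y = 9+14 = 23 ⇒ 23 days.

E, Y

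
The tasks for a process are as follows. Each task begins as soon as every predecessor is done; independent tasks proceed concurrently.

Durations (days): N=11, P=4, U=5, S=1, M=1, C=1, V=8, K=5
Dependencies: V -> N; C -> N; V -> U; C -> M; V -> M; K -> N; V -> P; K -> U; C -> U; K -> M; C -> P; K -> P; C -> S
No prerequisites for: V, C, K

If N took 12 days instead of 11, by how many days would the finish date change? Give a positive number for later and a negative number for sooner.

1

As given, the longest chain is V→N = 8+11 = 19, so the finish is 19 days.
Since N is critical, the +1 change carries straight to that chain (now 20 days).
That remains the longest chain; total 20 days.
Change in finish: 20 − 19 = +1 days.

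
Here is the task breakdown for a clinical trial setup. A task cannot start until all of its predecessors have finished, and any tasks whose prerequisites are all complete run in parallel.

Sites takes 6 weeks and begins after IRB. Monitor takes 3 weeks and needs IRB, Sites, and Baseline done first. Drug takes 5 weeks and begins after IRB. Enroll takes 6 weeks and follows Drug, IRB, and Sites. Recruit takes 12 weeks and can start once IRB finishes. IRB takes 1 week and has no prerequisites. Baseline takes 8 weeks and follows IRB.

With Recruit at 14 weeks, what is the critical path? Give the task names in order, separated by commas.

Critical path before the change: IRB→Recruit = 1+12 = 13 giving 13 weeks.
Since Recruit is critical, the +2 change carries straight to that chain (now 15 weeks).
The critical path is still IRB→Recruit; finish is now 15 weeks.

IRB, Recruit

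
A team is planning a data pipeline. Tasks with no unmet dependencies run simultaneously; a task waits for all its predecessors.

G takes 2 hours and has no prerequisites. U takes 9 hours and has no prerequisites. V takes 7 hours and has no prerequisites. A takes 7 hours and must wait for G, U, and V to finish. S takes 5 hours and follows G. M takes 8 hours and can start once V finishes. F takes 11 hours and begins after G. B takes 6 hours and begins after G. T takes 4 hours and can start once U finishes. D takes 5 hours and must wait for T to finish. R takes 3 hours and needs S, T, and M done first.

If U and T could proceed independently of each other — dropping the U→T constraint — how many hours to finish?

18

Before: longest chain U→T→D = 9+4+5 = 18, finish 18.
Without U→T, T's earliest start moves from 9 to 0.
After: V→M→R = 7+8+3 = 18 → 18 hours.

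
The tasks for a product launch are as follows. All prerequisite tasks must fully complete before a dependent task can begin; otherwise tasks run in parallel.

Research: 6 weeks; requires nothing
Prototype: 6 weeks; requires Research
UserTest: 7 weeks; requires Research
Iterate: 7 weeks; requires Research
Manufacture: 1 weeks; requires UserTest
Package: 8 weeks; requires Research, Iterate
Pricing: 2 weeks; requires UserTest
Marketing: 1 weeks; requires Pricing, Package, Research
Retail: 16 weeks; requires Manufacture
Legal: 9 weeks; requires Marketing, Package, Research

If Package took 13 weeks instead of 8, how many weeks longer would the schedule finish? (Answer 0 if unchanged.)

Baseline: Research→Iterate→Package→Marketing→Legal = 6+7+8+1+9 = 31 → 31 weeks.
Package is on the critical path; changing it to 13 makes that path 36 weeks.
The critical path is still Research→Iterate→Package→Marketing→Legal; finish is now 36 weeks.
Change in finish: 36 − 31 = +5 weeks.

5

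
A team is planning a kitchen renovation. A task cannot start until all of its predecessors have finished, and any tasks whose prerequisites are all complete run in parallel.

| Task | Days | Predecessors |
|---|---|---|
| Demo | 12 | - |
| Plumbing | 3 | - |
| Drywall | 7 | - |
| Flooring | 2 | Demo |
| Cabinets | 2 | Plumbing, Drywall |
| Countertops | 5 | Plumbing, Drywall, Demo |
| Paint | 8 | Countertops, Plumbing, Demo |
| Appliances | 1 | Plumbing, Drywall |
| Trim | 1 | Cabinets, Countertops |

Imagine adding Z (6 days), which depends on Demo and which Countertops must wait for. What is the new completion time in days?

31

Originally the kitchen renovation takes 25 days.
With Z inserted, Countertops now waits for max(Plumbing, Drywall, Demo, Z).
New critical path: Demo→Z→Countertops→Paint = 12+6+5+8 = 31 ⇒ 31 days.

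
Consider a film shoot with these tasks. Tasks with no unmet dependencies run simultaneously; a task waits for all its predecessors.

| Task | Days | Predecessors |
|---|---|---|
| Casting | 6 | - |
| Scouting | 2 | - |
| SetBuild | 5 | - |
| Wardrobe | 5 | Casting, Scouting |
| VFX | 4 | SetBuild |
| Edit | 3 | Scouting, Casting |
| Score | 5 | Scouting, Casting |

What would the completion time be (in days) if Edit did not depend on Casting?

With the dependency in place, Casting→Wardrobe = 6+5 = 11 sets the finish at 11 days.
Without Casting→Edit, Edit's earliest start moves from 6 to 2.
New critical path: Casting→Wardrobe = 6+5 = 11 ⇒ 11 days.

11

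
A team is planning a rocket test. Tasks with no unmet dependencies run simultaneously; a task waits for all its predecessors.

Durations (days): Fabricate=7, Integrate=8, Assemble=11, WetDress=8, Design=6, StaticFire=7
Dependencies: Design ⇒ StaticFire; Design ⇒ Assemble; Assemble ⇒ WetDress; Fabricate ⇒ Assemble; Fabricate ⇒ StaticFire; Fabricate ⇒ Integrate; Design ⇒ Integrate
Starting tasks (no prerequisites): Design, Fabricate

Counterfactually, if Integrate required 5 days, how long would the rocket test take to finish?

The binding path is Fabricate→Assemble→WetDress = 7+11+8 = 26; finish at 26 days.
Integrate is off the critical path — its longest chain is 15 days, giving 11 of slack.
The critical path is still Fabricate→Assemble→WetDress; finish is now 26 days.

26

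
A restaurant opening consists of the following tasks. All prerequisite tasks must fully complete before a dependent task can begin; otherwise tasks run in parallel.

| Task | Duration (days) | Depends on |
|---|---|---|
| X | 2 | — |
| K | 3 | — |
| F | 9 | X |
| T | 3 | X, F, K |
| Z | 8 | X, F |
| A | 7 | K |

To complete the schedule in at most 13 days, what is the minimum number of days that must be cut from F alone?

6

Current finish: 19 days; target: 13.
F is on every critical path, so each day cut from F cuts the finish by one (this holds down to a finish of 11).
Need 19 − 13 = 6 days off F → F becomes 3 days, finish becomes 13.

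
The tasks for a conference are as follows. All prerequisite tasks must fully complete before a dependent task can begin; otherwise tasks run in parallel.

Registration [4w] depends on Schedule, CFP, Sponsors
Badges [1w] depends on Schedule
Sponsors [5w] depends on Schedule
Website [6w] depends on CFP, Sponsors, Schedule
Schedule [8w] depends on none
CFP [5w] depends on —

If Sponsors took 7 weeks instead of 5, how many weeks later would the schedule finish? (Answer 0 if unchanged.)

Baseline: Schedule→Sponsors→Website = 8+5+6 = 19 → 19 weeks.
Sponsors lies on that path, so at 7 weeks the path becomes 21 weeks.
The critical path is still Schedule→Sponsors→Website; finish is now 21 weeks.
Change in finish: 21 − 19 = +2 weeks.

2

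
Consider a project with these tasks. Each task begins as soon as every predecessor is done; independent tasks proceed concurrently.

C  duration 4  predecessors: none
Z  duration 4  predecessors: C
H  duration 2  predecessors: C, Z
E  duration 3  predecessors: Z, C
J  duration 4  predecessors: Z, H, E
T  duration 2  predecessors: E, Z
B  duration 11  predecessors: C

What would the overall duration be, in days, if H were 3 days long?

15

Critical path before the change: C→Z→E→J = 4+4+3+4 = 15 giving 15 days.
The longest path through H is only 14 days, so H has float 1.
New critical path: C→Z→H→J = 4+4+3+4 = 15 ⇒ 15 days.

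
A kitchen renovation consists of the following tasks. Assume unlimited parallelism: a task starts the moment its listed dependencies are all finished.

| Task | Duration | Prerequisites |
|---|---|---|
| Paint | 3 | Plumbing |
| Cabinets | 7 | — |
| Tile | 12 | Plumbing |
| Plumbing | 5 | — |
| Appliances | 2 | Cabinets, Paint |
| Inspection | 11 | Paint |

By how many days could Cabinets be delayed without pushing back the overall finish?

10

Critical path: Plumbing→Paint→Inspection = 5+3+11 = 19, so the finish is 19 days.
Cabinets finishes as early as 7 and must finish by 17.
So Cabinets can slip 17 − 7 = 10 days.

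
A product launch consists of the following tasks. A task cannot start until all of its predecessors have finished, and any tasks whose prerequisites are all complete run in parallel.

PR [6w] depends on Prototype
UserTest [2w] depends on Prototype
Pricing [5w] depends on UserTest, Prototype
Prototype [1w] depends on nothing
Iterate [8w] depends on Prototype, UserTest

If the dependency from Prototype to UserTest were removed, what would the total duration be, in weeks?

10

Before: longest chain Prototype→UserTest→Iterate = 1+2+8 = 11, finish 11.
Without Prototype→UserTest, UserTest's earliest start moves from 1 to 0.
The longest chain is now UserTest→Iterate = 2+8 = 10, so the product launch takes 10 weeks.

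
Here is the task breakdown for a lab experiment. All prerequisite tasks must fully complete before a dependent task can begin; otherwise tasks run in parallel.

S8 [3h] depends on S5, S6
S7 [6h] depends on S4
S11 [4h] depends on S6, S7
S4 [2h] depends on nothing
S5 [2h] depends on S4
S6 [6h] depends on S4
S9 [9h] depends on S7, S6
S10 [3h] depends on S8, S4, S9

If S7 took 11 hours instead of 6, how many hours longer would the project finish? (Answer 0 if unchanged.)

5

The binding path is S4→S7→S9→S10 = 2+6+9+3 = 20; finish at 20 hours.
Since S7 is critical, the +5 change carries straight to that chain (now 25 hours).
The critical path is still S4→S7→S9→S10; finish is now 25 hours.
Change in finish: 25 − 20 = +5 hours.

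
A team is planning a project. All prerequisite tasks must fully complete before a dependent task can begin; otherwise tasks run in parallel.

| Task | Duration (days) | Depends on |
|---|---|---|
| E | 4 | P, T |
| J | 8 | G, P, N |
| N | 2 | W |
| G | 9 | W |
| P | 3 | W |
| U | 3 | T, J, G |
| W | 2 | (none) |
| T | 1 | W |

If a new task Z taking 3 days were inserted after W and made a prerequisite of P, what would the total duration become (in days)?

22

Originally the project takes 22 days.
With Z inserted, P now waits for max(W, Z).
New critical path: W→G→J→U = 2+9+8+3 = 22 ⇒ 22 days.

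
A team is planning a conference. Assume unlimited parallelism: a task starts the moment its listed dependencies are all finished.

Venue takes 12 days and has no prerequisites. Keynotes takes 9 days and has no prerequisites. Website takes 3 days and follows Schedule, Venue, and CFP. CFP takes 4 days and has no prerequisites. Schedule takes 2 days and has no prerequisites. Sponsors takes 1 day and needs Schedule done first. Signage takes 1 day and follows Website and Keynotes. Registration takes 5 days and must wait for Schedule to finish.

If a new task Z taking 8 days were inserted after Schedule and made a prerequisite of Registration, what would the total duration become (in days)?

16

Originally the plan takes 16 days.
With Z inserted, Registration now waits for max(Schedule, Z).
New critical path: Venue→Website→Signage = 12+3+1 = 16 ⇒ 16 days.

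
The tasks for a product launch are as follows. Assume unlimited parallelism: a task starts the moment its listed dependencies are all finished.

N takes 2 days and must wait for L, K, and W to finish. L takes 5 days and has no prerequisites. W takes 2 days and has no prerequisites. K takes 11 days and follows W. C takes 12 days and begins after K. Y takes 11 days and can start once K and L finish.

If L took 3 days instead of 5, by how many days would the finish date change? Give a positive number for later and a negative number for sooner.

0

The binding path is W→K→C = 2+11+12 = 25; finish at 25 days.
L has 9 days of float (longest path through it is 16).
The critical path is still W→K→C; finish is now 25 days.
Change in finish: 25 − 25 = +0 days.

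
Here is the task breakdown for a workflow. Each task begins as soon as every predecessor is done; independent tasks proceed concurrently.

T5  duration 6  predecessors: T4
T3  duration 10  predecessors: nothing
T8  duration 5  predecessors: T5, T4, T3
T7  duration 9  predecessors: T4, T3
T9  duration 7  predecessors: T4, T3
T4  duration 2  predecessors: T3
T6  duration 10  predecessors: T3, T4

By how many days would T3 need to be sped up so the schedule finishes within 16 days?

Current finish: 23 days; target: 16.
T3 is on every critical path, so each day cut from T3 cuts the finish by one (this holds down to a finish of 14).
Need 23 − 16 = 7 days off T3 → T3 becomes 3 days, finish becomes 16.

7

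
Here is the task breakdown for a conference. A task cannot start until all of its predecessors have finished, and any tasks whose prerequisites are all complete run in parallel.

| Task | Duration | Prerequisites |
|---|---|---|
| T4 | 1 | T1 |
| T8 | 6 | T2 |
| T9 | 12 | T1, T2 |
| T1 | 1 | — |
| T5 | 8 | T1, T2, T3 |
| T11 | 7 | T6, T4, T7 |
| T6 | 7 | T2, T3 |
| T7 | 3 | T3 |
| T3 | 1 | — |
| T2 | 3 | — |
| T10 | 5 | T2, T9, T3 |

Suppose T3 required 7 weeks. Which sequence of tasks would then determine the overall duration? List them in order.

T3, T6, T11

The binding path is T2→T9→T10 = 3+12+5 = 20; finish at 20 weeks.
The longest path through T3 is only 15 weeks, so T3 has float 5.
The binding chain switches to T3→T6→T11 = 7+7+7 = 21; finish 21 weeks.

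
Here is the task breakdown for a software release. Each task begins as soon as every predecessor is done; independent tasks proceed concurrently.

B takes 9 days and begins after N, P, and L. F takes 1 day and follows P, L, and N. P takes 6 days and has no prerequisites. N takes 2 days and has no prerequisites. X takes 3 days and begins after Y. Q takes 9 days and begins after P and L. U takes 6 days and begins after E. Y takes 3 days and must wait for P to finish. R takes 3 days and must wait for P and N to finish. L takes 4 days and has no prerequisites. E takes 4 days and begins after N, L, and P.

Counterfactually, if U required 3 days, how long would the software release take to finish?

Critical path before the change: P→E→U = 6+4+6 = 16 giving 16 days.
Since U is critical, the -3 change carries straight to that chain (now 13 days).
The binding chain switches to P→Q = 6+9 = 15; finish 15 days.

15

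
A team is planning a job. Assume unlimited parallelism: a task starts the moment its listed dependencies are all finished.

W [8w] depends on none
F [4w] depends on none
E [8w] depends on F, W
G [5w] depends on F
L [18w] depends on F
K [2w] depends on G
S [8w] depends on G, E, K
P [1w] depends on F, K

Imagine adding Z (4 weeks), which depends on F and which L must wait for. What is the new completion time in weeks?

Originally the schedule takes 24 weeks.
With Z inserted, L now waits for max(F, Z).
New critical path: F→Z→L = 4+4+18 = 26 ⇒ 26 weeks.

26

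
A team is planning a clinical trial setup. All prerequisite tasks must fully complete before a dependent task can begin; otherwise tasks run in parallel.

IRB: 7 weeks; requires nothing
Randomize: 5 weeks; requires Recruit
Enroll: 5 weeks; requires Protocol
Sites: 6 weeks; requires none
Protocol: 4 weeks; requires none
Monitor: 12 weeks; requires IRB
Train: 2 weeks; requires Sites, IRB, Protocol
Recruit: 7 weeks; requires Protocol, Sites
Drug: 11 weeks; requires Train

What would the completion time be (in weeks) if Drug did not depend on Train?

19

With the dependency in place, IRB→Train→Drug = 7+2+11 = 20 sets the finish at 20 weeks.
Without Train→Drug, Drug's earliest start moves from 9 to 0.
After: IRB→Monitor = 7+12 = 19 → 19 weeks.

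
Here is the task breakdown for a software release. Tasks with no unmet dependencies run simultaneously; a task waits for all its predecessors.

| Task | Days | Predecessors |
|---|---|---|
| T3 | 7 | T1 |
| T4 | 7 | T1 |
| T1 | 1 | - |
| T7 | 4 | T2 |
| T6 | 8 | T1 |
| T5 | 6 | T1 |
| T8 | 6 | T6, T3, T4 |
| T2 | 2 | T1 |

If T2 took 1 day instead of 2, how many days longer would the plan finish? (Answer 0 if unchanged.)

0

The binding path is T1→T6→T8 = 1+8+6 = 15; finish at 15 days.
T2 is off the critical path — its longest chain is 7 days, giving 8 of slack.
That remains the longest chain; total 15 days.
Change in finish: 15 − 15 = +0 days.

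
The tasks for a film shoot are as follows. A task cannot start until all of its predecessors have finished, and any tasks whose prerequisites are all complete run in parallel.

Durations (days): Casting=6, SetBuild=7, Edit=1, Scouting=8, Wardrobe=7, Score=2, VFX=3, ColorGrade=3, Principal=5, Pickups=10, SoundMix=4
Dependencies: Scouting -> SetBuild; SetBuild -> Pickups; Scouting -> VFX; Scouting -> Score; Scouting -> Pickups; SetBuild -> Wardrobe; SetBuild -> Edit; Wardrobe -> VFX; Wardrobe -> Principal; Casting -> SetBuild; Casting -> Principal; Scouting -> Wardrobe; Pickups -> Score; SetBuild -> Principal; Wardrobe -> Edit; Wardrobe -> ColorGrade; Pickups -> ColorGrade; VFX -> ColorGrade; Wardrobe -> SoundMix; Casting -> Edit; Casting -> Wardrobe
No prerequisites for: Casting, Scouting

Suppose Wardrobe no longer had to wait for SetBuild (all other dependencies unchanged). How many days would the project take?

28

With the dependency in place, Scouting→SetBuild→Wardrobe→VFX→ColorGrade = 8+7+7+3+3 = 28 sets the finish at 28 days.
Without SetBuild→Wardrobe, Wardrobe's earliest start moves from 15 to 8.
New critical path: Scouting→SetBuild→Pickups→ColorGrade = 8+7+10+3 = 28 ⇒ 28 days.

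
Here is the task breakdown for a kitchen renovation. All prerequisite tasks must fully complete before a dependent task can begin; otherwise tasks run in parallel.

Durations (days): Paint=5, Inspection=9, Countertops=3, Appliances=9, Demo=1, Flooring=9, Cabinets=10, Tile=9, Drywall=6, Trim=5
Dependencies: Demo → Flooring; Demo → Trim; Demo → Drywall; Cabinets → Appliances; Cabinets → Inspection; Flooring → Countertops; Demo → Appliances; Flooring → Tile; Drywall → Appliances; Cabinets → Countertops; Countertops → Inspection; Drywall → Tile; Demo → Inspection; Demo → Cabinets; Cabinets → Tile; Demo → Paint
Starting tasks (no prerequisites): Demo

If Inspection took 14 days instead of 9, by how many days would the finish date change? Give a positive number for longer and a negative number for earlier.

5

As given, the longest chain is Demo→Cabinets→Countertops→Inspection = 1+10+3+9 = 23, so the finish is 23 days.
Inspection lies on that path, so at 14 days the path becomes 28 days.
No other chain overtakes it, so the finish is 28 days.
Change in finish: 28 − 23 = +5 days.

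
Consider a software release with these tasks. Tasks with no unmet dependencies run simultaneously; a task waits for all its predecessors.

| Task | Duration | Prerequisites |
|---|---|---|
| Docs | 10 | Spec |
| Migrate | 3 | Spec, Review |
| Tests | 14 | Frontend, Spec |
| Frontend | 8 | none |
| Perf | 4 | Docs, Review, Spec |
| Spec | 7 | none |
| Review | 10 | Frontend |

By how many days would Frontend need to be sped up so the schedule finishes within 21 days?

Current finish: 22 days; target: 21.
Frontend is on every critical path, so each day cut from Frontend cuts the finish by one (this holds down to a finish of 21).
Need 22 − 21 = 1 day off Frontend → Frontend becomes 7 days, finish becomes 21.

1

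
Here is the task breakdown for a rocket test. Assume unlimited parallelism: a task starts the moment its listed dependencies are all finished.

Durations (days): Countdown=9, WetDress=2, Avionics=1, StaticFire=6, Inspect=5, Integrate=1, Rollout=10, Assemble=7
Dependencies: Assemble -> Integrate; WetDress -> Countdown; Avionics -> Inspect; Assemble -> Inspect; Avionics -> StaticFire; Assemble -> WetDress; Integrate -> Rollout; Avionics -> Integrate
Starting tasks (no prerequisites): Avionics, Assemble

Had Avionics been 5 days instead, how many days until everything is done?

Actual critical path: Assemble→WetDress→Countdown = 7+2+9 = 18 ⇒ 18 days.
The longest path through Avionics is only 12 days, so Avionics has float 6.
The critical path is still Assemble→WetDress→Countdown; finish is now 18 days.

18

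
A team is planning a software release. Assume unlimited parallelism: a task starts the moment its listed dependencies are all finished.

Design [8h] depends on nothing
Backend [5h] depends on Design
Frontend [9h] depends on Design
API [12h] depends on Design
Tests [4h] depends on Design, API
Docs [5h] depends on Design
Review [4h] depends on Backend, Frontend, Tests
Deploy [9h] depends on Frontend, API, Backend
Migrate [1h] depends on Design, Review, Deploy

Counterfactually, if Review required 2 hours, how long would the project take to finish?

30

Actual critical path: Design→API→Deploy→Migrate = 8+12+9+1 = 30 ⇒ 30 hours.
Review is off the critical path — its longest chain is 29 hours, giving 1 of slack.
No other chain overtakes it, so the finish is 30 hours.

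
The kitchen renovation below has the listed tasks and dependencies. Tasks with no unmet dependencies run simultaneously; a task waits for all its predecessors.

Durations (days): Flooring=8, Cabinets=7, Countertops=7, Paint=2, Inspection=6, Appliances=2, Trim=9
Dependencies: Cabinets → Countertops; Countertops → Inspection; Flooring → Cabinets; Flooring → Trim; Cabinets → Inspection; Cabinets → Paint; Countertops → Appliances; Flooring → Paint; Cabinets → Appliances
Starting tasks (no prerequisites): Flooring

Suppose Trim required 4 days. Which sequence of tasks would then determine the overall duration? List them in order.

Flooring, Cabinets, Countertops, Inspection

Actual critical path: Flooring→Cabinets→Countertops→Inspection = 8+7+7+6 = 28 ⇒ 28 days.
Trim has 11 days of float (longest path through it is 17).
That remains the longest chain; total 28 days.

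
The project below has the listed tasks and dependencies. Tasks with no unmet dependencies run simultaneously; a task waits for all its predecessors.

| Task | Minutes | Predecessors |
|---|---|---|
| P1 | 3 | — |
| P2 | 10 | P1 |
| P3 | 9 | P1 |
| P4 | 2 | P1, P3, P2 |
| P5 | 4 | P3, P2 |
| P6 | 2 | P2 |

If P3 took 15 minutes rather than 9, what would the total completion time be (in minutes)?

22

The binding path is P1→P2→P5 = 3+10+4 = 17; finish at 17 minutes.
P3 has 1 minute of float (longest path through it is 16).
New critical path: P1→P3→P5 = 3+15+4 = 22 ⇒ 22 minutes.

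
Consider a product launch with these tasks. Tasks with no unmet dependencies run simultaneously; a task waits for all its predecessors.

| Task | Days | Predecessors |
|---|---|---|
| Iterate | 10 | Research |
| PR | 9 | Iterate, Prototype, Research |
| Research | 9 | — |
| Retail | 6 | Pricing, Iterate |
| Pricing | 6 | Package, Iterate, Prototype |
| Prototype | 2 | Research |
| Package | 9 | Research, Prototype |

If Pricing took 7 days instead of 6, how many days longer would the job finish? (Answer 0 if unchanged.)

1

As given, the longest chain is Research→Prototype→Package→Pricing→Retail = 9+2+9+6+6 = 32, so the finish is 32 days.
Pricing lies on that path, so at 7 days the path becomes 33 days.
The critical path is still Research→Prototype→Package→Pricing→Retail; finish is now 33 days.
Change in finish: 33 − 32 = +1 days.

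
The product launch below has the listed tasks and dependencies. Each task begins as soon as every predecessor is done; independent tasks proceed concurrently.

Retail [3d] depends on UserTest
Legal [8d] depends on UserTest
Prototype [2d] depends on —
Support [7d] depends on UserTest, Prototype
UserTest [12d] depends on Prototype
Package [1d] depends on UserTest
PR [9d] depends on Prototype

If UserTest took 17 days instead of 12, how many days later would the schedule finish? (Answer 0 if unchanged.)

5

Critical path before the change: Prototype→UserTest→Legal = 2+12+8 = 22 giving 22 days.
Since UserTest is critical, the +5 change carries straight to that chain (now 27 days).
No other chain overtakes it, so the finish is 27 days.
Change in finish: 27 − 22 = +5 days.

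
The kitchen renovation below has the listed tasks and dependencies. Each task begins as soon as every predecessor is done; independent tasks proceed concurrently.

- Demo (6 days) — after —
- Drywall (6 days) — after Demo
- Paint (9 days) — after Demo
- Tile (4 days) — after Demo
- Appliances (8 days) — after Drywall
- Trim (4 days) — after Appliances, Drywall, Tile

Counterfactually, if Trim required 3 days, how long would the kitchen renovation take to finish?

23

Actual critical path: Demo→Drywall→Appliances→Trim = 6+6+8+4 = 24 ⇒ 24 days.
Since Trim is critical, the -1 change carries straight to that chain (now 23 days).
That remains the longest chain; total 23 days.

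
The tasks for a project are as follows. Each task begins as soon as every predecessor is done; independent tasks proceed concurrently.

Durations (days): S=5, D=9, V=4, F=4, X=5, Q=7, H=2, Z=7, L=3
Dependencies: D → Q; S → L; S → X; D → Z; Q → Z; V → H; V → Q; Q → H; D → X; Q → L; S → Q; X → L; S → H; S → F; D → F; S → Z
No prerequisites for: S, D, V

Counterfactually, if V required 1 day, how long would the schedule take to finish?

23

Critical path before the change: D→Q→Z = 9+7+7 = 23 giving 23 days.
The longest path through V is only 18 days, so V has float 5.
No other chain overtakes it, so the finish is 23 days.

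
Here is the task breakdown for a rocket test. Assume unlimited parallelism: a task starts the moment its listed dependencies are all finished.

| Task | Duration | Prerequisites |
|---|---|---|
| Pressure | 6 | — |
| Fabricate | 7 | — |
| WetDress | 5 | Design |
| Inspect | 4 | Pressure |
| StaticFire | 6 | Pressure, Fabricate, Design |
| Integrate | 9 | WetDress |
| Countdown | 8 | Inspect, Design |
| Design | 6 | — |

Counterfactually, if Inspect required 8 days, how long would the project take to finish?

Baseline: Design→WetDress→Integrate = 6+5+9 = 20 → 20 days.
The longest path through Inspect is only 18 days, so Inspect has float 2.
The binding chain switches to Pressure→Inspect→Countdown = 6+8+8 = 22; finish 22 days.

22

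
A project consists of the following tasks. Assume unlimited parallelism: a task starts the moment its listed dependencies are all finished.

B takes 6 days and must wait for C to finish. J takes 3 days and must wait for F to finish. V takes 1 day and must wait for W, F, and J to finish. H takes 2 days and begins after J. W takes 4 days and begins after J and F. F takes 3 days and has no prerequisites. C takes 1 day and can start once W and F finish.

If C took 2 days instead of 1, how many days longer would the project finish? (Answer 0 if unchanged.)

Baseline: F→J→W→C→B = 3+3+4+1+6 = 17 → 17 days.
Since C is critical, the +1 change carries straight to that chain (now 18 days).
No other chain overtakes it, so the finish is 18 days.
Change in finish: 18 − 17 = +1 days.

1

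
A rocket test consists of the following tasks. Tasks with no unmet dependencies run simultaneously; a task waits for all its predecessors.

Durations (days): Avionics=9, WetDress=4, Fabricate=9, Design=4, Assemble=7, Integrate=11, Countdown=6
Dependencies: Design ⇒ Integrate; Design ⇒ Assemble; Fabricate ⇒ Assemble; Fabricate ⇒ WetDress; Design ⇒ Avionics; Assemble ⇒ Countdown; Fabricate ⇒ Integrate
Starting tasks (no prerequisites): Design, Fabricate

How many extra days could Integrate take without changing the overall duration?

2

Critical path: Fabricate→Assemble→Countdown = 9+7+6 = 22, so the finish is 22 days.
Longest path through Integrate: 20 days (earliest finish 20, latest finish 22).
So Integrate can slip 22 − 20 = 2 days.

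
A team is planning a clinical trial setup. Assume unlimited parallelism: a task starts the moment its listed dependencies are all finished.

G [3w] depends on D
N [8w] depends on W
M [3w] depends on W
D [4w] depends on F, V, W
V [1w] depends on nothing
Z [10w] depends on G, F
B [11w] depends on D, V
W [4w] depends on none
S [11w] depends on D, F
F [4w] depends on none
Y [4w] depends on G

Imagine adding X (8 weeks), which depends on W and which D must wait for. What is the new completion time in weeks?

Originally the schedule takes 21 weeks.
With X inserted, D now waits for max(F, V, W, X).
New critical path: W→X→D→G→Z = 4+8+4+3+10 = 29 ⇒ 29 weeks.

29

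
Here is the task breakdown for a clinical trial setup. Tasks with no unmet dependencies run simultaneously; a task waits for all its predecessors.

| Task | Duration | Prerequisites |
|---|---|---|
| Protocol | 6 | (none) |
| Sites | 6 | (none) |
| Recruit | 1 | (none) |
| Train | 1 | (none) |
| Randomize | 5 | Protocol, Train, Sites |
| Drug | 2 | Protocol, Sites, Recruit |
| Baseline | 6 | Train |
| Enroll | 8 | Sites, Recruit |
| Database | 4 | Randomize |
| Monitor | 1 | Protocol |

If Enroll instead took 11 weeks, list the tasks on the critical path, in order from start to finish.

Sites, Enroll

Actual critical path: Protocol→Randomize→Database = 6+5+4 = 15 ⇒ 15 weeks.
Enroll is off the critical path — its longest chain is 14 weeks, giving 1 of slack.
Now Sites→Enroll = 6+11 = 17 is longest, so the finish becomes 17 weeks.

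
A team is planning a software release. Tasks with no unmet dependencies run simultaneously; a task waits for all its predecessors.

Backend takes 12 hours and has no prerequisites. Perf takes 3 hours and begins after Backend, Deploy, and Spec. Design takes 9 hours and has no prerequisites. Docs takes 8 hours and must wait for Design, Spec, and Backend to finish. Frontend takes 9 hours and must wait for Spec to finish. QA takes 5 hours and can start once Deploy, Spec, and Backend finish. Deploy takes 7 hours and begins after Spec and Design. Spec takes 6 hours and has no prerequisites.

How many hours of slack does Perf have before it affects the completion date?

2

Critical path: Design→Deploy→QA = 9+7+5 = 21, so the finish is 21 hours.
Longest path through Perf: 19 hours (earliest finish 19, latest finish 21).
Slack of Perf = 18 − 16 = 2 hours.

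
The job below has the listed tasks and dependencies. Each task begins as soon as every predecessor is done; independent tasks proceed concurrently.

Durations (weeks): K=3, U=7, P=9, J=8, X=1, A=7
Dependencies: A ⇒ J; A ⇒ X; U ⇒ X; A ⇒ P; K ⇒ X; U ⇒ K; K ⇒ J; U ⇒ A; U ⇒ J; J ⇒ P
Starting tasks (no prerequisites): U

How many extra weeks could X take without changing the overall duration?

16

U→A→J→P = 7+7+8+9 = 31 sets the makespan at 31 weeks.
X finishes as early as 15 and must finish by 31.
Slack of X = 30 − 14 = 16 weeks.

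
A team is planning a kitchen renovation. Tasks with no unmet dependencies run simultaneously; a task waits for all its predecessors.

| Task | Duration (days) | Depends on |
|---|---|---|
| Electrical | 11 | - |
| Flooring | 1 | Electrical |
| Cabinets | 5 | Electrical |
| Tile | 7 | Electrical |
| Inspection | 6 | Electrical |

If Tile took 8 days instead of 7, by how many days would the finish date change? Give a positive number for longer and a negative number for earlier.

As given, the longest chain is Electrical→Tile = 11+7 = 18, so the finish is 18 days.
Tile is on the critical path; changing it to 8 makes that path 19 days.
No other chain overtakes it, so the finish is 19 days.
Change in finish: 19 − 18 = +1 days.

1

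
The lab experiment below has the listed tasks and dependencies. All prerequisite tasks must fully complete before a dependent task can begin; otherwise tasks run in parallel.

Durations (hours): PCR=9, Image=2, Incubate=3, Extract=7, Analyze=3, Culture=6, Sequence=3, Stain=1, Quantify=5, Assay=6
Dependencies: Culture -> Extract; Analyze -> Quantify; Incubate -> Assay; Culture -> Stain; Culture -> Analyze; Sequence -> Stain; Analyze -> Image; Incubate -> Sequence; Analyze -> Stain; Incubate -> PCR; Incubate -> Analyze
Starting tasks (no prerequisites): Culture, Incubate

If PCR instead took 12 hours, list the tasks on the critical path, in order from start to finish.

Incubate, PCR

As given, the longest chain is Culture→Analyze→Quantify = 6+3+5 = 14, so the finish is 14 hours.
PCR is off the critical path — its longest chain is 12 hours, giving 2 of slack.
The binding chain switches to Incubate→PCR = 3+12 = 15; finish 15 hours.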